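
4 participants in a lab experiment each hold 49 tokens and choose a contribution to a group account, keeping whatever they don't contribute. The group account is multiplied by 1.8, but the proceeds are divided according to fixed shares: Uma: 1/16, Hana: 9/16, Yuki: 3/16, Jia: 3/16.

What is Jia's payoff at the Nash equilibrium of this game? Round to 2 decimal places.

65.54 tokens

Each unit j contributes comes back to j as 1.8 × (j's share), so j prefers to contribute only if that share exceeds 1/1.8 = 0.5556; otherwise keeping the unit dominates.
The only share above 0.5556 is Hana's 9/16, contributing 49; the remaining 3 contribute 0. Total contributed: 49.
Jia keeps 49 and receives 1.8 × 49 × 3/16 = 16.54 from the group account, for a payoff of 65.54.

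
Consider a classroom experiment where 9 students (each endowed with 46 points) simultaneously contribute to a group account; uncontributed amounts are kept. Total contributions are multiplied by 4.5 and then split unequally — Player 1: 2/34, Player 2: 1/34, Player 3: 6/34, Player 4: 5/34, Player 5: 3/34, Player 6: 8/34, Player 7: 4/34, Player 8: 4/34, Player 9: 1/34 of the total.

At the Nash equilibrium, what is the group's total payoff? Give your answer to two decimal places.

575.00 points

A player with share s gets back 4.5·s per unit contributed, so full contribution is dominant for anyone with s > 1/4.5 = 0.2222 and zero contribution is dominant for anyone below.
Only Player 6 (8/34) clears that bar, contributing 46; the remaining 8 contribute 0. Total contributed: 46.
The group account pays out 4.5 × 46 = 207.00 in total (split across the unequal shares, but the aggregate is all that matters for the group sum).
The 8 free-riders keep 46 each, adding 368. Group total = 368 + 207.00 = 575.00.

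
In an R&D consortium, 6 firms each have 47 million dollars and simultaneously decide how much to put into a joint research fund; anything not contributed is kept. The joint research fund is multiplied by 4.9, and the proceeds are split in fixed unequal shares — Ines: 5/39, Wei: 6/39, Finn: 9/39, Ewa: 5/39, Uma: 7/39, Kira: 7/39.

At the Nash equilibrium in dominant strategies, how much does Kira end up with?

A player with share s gets back 4.9·s per unit contributed, so full contribution is dominant for anyone with s > 1/4.9 = 0.2041 and zero contribution is dominant for anyone below.
Only Finn (9/39) clears that bar, contributing 47; the remaining 5 contribute 0. Total contributed: 47.
Kira keeps 47 and receives 4.9 × 47 × 7/39 = 41.34 from the joint research fund, for a payoff of 88.34.

88.34 million dollars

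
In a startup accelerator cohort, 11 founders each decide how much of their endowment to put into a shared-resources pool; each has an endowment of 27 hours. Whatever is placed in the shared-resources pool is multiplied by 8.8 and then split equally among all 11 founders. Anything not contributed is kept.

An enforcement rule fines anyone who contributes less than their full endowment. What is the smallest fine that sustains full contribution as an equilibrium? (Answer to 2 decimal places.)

Given the others contribute fully, the best deviation is to contribute 0 (any partial contribution still incurs the fine and gives up units whose private return 0.8000 is below 1).
Deviating from 27 to 0 saves 27 hours but forfeits the deviator's share of the drop in the shared-resources pool: 8.8/11 × 27 = 21.60.
So the deviation gain is 27 − 21.60 = 5.40, and the fine must be at least 5.40 hours to wipe it out.

5.40 hours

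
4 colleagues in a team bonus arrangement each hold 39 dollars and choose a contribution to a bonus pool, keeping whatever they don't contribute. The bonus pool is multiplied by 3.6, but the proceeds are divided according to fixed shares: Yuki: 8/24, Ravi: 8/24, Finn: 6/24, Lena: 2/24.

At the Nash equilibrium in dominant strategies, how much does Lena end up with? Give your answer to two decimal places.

Player j's private return per contributed unit is 3.6 × (j's share). Contributing is weakly dominant for j when that share is at least 1/3.6 = 0.2778, and contributing 0 is dominant otherwise.
The shares above 0.2778 belong to Yuki and Ravi, contributing 39 each; the remaining 2 contribute 0. Total contributed: 78.
Lena keeps 39 and receives 3.6 × 78 × 2/24 = 23.40 from the bonus pool, for a payoff of 62.40.

62.40 dollars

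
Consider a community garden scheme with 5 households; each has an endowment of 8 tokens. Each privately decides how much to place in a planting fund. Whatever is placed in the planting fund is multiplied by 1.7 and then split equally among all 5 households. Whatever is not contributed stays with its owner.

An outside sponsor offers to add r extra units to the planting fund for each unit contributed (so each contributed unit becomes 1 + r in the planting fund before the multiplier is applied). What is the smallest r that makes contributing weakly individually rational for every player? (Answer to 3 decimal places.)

1.941

With matching at rate r, one contributed unit becomes (1 + r) in the planting fund and returns 1.7 × (1 + r) / 5 to the contributor.
Setting this equal to 1: 1 + r = 5/1.7 = 2.9412.
So the minimum matching rate is r = 2.9412 − 1 = 1.941.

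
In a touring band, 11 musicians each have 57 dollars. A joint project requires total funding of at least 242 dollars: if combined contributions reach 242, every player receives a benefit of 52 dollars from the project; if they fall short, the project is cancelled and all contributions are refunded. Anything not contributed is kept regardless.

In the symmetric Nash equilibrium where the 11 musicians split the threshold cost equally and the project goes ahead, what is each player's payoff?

87 dollars

Equal share of the threshold: 242/11 = 22.
At this profile no one gains by cutting their contribution: any cut drops the total below 242, the project is cancelled, contributions are refunded, and the deviator ends with 57, which is less than 57 − 22 + 52 = 87. Contributing more than 22 just wastes the excess. So contributing exactly 22 is a best response.
Each player's payoff: 57 − 22 + 52 = 87.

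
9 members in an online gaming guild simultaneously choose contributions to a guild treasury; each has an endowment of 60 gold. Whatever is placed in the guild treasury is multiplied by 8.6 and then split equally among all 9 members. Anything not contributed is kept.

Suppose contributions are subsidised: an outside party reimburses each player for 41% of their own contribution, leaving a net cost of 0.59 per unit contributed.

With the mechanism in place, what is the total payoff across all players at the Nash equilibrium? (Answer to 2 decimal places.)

4865.40 gold

The effective private return per unit is now (8.6/9) / 0.59 = 1.6196 > 1, so every player's dominant strategy flips to full contribution.
At the Nash equilibrium everyone contributes 60. Group total payoff = 9 × (60 × 0.41 + 8.6 × 60) = 4865.40.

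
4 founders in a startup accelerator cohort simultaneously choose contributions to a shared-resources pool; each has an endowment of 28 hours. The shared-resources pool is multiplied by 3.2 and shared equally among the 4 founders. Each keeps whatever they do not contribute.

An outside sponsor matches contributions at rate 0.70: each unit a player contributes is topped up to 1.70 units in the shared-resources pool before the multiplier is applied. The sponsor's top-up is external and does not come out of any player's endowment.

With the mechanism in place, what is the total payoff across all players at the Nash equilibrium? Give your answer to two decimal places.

With the mechanism, a contributed unit returns 3.2 × 1.70 / 4 = 1.3600 per unit of net cost to the contributor — now above 1 — so contributing fully is weakly dominant for every player.
So the Nash equilibrium is full contribution by all 4; the group earns 3.2 × 1.70 × 112 = 609.28.

609.28 hours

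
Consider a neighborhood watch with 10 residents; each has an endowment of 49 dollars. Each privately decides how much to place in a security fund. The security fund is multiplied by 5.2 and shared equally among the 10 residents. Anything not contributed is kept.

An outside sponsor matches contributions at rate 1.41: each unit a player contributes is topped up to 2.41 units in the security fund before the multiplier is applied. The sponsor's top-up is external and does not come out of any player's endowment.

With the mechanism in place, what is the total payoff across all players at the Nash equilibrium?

Under the mechanism each unit contributed yields 5.2 × 2.41 / 10 = 1.2532 back to its contributor per unit of net cost, which exceeds 1, making full contribution the dominant choice for everyone.
So the Nash equilibrium is full contribution by all 10; the group earns 5.2 × 2.41 × 490 = 6140.68.

6140.68 dollars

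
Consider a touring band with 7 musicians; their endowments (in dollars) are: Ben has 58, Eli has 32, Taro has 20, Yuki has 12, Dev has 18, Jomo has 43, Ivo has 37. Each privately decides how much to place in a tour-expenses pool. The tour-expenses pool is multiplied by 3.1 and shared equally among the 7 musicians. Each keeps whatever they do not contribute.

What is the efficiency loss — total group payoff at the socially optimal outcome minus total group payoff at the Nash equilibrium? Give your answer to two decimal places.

462.00 dollars

The private return per contributed unit is 3.1/7 = 0.4429 < 1 for every player regardless of endowment, so the Nash equilibrium is zero contribution and the group total is Σ E_j = 58 + 32 + 20 + 12 + 18 + 43 + 37 = 220.
Each contributed unit returns 3.100 to the group, so the social optimum is full contribution by everyone: group total = 3.100 × 220 = 682.00.
Efficiency loss = (3.100 − 1) × 220 = 462.00.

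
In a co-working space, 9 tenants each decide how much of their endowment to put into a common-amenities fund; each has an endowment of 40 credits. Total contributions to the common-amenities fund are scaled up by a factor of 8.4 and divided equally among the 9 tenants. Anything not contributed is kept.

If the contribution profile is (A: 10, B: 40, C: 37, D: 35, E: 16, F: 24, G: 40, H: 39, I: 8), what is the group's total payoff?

2202.60 credits

Total contributed: 10 + 40 + 37 + 35 + 16 + 24 + 40 + 39 + 8 = 249; total kept: 9 × 40 − 249 = 111.
The common-amenities fund pays out 8.4 × 249 = 2091.60 in aggregate.
Group total = 111 + 2091.60 = 2202.60.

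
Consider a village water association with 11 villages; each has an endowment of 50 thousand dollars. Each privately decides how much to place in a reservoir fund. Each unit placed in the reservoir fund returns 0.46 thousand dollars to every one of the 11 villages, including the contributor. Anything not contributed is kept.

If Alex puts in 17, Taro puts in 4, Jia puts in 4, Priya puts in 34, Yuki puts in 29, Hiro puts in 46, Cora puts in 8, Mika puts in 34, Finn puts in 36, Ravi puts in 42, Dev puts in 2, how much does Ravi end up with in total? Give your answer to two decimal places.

125.76 thousand dollars

Total contributed: 17 + 4 + 4 + 34 + 29 + 46 + 8 + 34 + 36 + 42 + 2 = 256.
Each receives 0.46 × 256 = 117.76 from the reservoir fund.
Ravi keeps 50 − 42 = 8, so Ravi's payoff is 8 + 117.76 = 125.76.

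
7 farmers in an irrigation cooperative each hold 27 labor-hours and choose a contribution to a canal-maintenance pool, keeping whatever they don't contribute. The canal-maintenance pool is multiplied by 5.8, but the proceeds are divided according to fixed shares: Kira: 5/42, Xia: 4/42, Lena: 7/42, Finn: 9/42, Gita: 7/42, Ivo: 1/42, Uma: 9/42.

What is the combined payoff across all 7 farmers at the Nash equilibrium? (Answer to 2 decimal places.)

448.20 labor-hours

A player with share s gets back 5.8·s per unit contributed, so full contribution is dominant for anyone with s > 1/5.8 = 0.1724 and zero contribution is dominant for anyone below.
Finn and Uma are above the threshold, contributing 27 each; the remaining 5 contribute 0. Total contributed: 54.
The canal-maintenance pool pays out 5.8 × 54 = 313.20 in total (split across the unequal shares, but the aggregate is all that matters for the group sum).
The 5 free-riders keep 27 each, adding 135. Group total = 135 + 313.20 = 448.20.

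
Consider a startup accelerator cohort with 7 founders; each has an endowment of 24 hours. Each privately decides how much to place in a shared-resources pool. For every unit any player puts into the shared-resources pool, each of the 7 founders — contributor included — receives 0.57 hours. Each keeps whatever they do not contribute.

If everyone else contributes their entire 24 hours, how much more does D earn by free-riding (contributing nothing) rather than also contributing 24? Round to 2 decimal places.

10.32 hours

Switching from a contribution of 24 to 0 lets D keep an extra 24 hours, but lowers the shared-resources pool by 24, which costs D their own share of that drop: 0.57 × 24 = 13.68.
Net gain = 24 − 13.68 = 10.32. The private return per contributed unit (0.57) is below 1, so free-riding is indeed the best response regardless of what the others do.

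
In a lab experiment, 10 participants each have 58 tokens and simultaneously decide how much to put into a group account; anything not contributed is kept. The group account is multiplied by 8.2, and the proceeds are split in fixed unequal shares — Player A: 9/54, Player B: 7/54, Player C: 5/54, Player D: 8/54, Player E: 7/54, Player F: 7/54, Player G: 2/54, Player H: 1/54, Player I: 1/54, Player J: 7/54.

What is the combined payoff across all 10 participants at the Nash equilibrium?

3085.60 tokens

A player with share s gets back 8.2·s per unit contributed, so full contribution is dominant for anyone with s > 1/8.2 = 0.1220 and zero contribution is dominant for anyone below.
Player A, Player B, Player D, Player E, Player F and Player J clear that bar, contributing 58 each; the remaining 4 contribute 0. Total contributed: 348.
The group account pays out 8.2 × 348 = 2853.60 in total (split across the unequal shares, but the aggregate is all that matters for the group sum).
The 4 free-riders keep 58 each, adding 232. Group total = 232 + 2853.60 = 3085.60.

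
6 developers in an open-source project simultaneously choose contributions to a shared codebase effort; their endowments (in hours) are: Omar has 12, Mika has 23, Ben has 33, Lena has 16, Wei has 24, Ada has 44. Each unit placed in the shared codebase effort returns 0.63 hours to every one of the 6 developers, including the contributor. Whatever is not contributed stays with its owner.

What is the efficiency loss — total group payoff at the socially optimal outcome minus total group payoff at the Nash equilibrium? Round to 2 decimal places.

The private return per contributed unit is 0.63 < 1 for everyone, so the Nash equilibrium is zero contribution and the group total is Σ E_j = 12 + 23 + 33 + 16 + 24 + 44 = 152.
Each contributed unit returns 3.780 to the group, so the social optimum is full contribution by everyone: group total = 3.780 × 152 = 574.56.
Efficiency loss = (3.780 − 1) × 152 = 422.56.

422.56 hours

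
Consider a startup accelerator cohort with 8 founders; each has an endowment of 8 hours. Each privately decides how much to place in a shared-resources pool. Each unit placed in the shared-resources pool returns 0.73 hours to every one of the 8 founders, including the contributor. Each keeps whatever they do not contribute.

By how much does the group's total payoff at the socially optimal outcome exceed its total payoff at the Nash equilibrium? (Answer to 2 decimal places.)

The private return per contributed unit is 0.73 < 1, so contributing 0 is dominant for every player. At the Nash equilibrium everyone keeps their 8, and the group total is 8 × 8 = 64.
Each contributed unit returns 5.840 to the group as a whole (0.73 to each of 8 players), which exceeds 1, so the social optimum is full contribution: group total = 5.840 × 64 = 373.76.
Efficiency loss = 373.76 − 64 = 309.76.

309.76 hours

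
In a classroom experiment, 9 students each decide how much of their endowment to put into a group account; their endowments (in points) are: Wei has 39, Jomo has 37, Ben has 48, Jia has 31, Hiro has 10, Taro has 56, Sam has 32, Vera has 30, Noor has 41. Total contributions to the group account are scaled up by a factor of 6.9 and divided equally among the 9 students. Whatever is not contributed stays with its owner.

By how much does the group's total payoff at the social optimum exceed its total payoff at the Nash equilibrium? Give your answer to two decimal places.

1911.60 points

The private return per contributed unit is 6.9/9 = 0.7667 < 1 for every player regardless of endowment, so the Nash equilibrium is zero contribution and the group total is Σ E_j = 39 + 37 + 48 + 31 + 10 + 56 + 32 + 30 + 41 = 324.
Each contributed unit returns 6.900 to the group, so the social optimum is full contribution by everyone: group total = 6.900 × 324 = 2235.60.
Efficiency loss = (6.900 − 1) × 324 = 1911.60.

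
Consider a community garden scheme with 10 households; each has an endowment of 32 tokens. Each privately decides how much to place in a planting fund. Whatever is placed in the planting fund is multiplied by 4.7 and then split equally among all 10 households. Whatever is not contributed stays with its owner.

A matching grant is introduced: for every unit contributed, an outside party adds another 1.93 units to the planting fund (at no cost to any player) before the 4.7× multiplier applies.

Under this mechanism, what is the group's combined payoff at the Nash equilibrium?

The effective private return per unit is now 4.7 × 2.93 / 10 = 1.3771 > 1, so every player's dominant strategy flips to full contribution.
At the Nash equilibrium everyone contributes 32. Group total payoff = 4.7 × 2.93 × 320 = 4406.72.

4406.72 tokens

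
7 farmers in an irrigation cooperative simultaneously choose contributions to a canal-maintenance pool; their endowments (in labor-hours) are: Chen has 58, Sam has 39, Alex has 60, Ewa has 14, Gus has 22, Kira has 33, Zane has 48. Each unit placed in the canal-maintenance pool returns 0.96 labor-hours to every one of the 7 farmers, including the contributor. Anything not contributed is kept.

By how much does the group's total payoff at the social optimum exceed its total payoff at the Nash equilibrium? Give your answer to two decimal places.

The private return per contributed unit is 0.96 < 1 for everyone, so the Nash equilibrium is zero contribution and the group total is Σ E_j = 58 + 39 + 60 + 14 + 22 + 33 + 48 = 274.
Each contributed unit returns 6.720 to the group, so the social optimum is full contribution by everyone: group total = 6.720 × 274 = 1841.28.
Efficiency loss = (6.720 − 1) × 274 = 1567.28.

1567.28 labor-hours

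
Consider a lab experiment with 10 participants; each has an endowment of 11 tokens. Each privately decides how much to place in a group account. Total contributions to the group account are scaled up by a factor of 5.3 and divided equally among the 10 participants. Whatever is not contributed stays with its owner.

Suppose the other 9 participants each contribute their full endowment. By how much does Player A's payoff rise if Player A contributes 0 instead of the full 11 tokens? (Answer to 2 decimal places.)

Switching from a contribution of 11 to 0 lets Player A keep an extra 11 tokens, but lowers the group account by 11, which costs Player A their own share of that drop: 5.3/10 × 11 = 5.83.
Net gain = 11 − 5.83 = 5.17. The private return per contributed unit (0.5300) is below 1, so free-riding is indeed the best response regardless of what the others do.

5.17 tokens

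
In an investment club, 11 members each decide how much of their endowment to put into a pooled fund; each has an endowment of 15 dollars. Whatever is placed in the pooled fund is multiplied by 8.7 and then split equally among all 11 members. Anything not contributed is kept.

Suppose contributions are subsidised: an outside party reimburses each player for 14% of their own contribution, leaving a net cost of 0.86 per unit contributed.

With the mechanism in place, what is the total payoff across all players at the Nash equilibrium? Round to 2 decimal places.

Even with the mechanism, each unit contributed returns only (8.7/11) / 0.86 = 0.9197 per unit of net cost, so contributing nothing is still dominant.
At the Nash equilibrium no one contributes; group total payoff = 11 × 15 = 165.

165.00 dollars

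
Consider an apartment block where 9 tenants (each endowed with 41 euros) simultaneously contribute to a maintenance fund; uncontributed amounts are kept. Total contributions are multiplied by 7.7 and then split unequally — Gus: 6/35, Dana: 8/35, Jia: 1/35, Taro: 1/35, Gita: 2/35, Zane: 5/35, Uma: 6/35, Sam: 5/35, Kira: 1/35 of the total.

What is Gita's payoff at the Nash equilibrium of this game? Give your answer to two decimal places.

131.20 euros

Each unit j contributes comes back to j as 7.7 × (j's share), so j prefers to contribute only if that share exceeds 1/7.7 = 0.1299; otherwise keeping the unit dominates.
The shares above 0.1299 belong to Gus, Dana, Zane, Uma and Sam, contributing 41 each; the remaining 4 contribute 0. Total contributed: 205.
Gita keeps 41 and receives 7.7 × 205 × 2/35 = 90.20 from the maintenance fund, for a payoff of 131.20.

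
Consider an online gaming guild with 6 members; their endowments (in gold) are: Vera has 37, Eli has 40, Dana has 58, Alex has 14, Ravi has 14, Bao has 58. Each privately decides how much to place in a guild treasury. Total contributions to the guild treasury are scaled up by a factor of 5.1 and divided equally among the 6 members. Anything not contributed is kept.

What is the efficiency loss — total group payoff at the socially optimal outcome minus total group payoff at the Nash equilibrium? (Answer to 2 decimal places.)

906.10 gold

The private return per contributed unit is 5.1/6 = 0.8500 < 1 for every player regardless of endowment, so the Nash equilibrium is zero contribution and the group total is Σ E_j = 37 + 40 + 58 + 14 + 14 + 58 = 221.
Each contributed unit returns 5.100 to the group, so the social optimum is full contribution by everyone: group total = 5.100 × 221 = 1127.10.
Efficiency loss = (5.100 − 1) × 221 = 906.10.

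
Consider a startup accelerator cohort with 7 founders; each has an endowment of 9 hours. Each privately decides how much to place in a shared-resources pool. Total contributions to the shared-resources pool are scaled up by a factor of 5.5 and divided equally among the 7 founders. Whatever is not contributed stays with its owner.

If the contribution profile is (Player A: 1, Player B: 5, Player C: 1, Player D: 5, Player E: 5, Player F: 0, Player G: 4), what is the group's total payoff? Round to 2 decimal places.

Total contributed: 1 + 5 + 1 + 5 + 5 + 0 + 4 = 21; total kept: 7 × 9 − 21 = 42.
The shared-resources pool pays out 5.5 × 21 = 115.50 in aggregate.
Group total = 42 + 115.50 = 157.50.

157.50 hours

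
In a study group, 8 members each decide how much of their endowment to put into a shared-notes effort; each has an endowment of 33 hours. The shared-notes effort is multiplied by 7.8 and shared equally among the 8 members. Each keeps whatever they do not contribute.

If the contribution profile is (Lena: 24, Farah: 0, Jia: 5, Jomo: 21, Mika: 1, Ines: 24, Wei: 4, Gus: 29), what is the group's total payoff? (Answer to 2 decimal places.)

Total contributed: 24 + 0 + 5 + 21 + 1 + 24 + 4 + 29 = 108; total kept: 8 × 33 − 108 = 156.
The shared-notes effort pays out 7.8 × 108 = 842.40 in aggregate.
Group total = 156 + 842.40 = 998.40.

998.40 hours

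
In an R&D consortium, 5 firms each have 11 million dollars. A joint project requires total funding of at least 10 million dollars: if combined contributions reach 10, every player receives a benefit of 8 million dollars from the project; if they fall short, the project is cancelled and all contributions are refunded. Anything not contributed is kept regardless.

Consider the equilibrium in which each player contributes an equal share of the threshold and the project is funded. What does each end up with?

17 million dollars

Equal share of the threshold: 10/5 = 2.
At this profile no one gains by cutting their contribution: any cut drops the total below 10, the project is cancelled, contributions are refunded, and the deviator ends with 11, which is less than 11 − 2 + 8 = 17. Contributing more than 2 just wastes the excess. So contributing exactly 2 is a best response.
Each player's payoff: 11 − 2 + 8 = 17.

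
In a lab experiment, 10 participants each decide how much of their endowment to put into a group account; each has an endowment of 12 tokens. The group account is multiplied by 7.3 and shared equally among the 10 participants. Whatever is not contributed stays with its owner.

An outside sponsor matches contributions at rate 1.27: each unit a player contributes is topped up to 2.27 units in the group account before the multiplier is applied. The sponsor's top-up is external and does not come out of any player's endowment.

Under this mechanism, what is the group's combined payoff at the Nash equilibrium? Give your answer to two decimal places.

1988.52 tokens

Under the mechanism each unit contributed yields 7.3 × 2.27 / 10 = 1.6571 back to its contributor per unit of net cost, which exceeds 1, making full contribution the dominant choice for everyone.
So the Nash equilibrium is full contribution by all 10; the group earns 7.3 × 2.27 × 120 = 1988.52.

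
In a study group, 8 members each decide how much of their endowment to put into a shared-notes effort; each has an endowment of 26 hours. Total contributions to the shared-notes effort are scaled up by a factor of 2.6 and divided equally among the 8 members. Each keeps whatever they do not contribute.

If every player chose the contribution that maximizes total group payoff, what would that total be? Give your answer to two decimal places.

Each contributed unit returns 2.600 to the group as a whole (0.3250 to each of 8 players), which exceeds 1, so the social optimum is full contribution: group total = 2.600 × 208 = 540.80.

540.80 hours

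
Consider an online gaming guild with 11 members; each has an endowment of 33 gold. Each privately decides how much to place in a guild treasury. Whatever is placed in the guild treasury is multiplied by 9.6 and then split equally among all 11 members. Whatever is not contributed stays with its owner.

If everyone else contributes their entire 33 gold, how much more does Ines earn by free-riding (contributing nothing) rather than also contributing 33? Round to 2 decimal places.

4.20 gold

Switching from a contribution of 33 to 0 lets Ines keep an extra 33 gold, but lowers the guild treasury by 33, which costs Ines their own share of that drop: 9.6/11 × 33 = 28.80.
Net gain = 33 − 28.80 = 4.20. The private return per contributed unit (0.8727) is below 1, so free-riding is indeed the best response regardless of what the others do.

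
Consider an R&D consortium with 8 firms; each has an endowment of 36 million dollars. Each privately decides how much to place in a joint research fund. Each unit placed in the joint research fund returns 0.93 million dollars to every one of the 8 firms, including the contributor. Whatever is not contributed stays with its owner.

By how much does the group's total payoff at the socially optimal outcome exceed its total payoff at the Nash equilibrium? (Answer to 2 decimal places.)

1854.72 million dollars

The private return per contributed unit is 0.93 < 1, so contributing 0 is dominant for every player. At the Nash equilibrium everyone keeps their 36, and the group total is 8 × 36 = 288.
Each contributed unit returns 7.440 to the group as a whole (0.93 to each of 8 players), which exceeds 1, so the social optimum is full contribution: group total = 7.440 × 288 = 2142.72.
Efficiency loss = 2142.72 − 288 = 1854.72.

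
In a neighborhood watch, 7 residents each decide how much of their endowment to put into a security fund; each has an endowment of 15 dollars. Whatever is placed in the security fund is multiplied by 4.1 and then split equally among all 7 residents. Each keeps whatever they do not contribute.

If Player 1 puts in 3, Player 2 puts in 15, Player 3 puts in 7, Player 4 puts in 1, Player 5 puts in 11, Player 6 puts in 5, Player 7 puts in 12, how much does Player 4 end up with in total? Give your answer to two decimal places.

Total contributed: 3 + 15 + 7 + 1 + 11 + 5 + 12 = 54.
Each receives 4.1 × 54 / 7 = 31.63 from the security fund.
Player 4 keeps 15 − 1 = 14, so Player 4's payoff is 14 + 31.63 = 45.63.

45.63 dollars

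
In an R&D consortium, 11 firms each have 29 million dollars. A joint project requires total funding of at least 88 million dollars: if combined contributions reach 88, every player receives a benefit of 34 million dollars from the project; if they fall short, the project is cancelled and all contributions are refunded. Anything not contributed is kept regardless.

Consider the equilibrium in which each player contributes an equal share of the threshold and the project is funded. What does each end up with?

Equal share of the threshold: 88/11 = 8.
At this profile no one gains by cutting their contribution: any cut drops the total below 88, the project is cancelled, contributions are refunded, and the deviator ends with 29, which is less than 29 − 8 + 34 = 55. Contributing more than 8 just wastes the excess. So contributing exactly 8 is a best response.
Each player's payoff: 29 − 8 + 34 = 55.

55 million dollars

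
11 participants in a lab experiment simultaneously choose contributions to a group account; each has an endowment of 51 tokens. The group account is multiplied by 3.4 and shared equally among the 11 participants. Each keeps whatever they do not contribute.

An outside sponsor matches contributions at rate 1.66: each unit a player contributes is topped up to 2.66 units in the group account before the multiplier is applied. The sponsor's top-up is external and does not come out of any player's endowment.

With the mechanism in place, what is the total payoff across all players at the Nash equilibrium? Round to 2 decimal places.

With the mechanism, a contributed unit returns 3.4 × 2.66 / 11 = 0.8222 per unit of net cost — still below 1 — so contributing 0 remains dominant for every player.
Everyone keeps their endowment and the group total is 11 × 51 = 561.

561.00 tokens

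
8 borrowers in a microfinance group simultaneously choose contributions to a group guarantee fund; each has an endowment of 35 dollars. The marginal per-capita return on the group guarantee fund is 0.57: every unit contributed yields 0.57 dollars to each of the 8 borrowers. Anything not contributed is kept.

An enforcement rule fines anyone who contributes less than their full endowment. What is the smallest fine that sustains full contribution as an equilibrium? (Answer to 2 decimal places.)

Given the others contribute fully, the best deviation is to contribute 0 (any partial contribution still incurs the fine and gives up units whose private return 0.57 is below 1).
Deviating from 35 to 0 saves 35 dollars but forfeits the deviator's share of the drop in the group guarantee fund: 0.57 × 35 = 19.95.
So the deviation gain is 35 − 19.95 = 15.05, and the fine must be at least 15.05 dollars to wipe it out.

15.05 dollars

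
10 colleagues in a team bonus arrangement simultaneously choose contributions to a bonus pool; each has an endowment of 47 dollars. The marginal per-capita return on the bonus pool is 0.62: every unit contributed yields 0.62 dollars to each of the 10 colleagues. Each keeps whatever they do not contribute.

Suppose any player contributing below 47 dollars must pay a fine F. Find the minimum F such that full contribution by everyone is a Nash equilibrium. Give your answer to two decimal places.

17.86 dollars

Given the others contribute fully, the best deviation is to contribute 0 (any partial contribution still incurs the fine and gives up units whose private return 0.62 is below 1).
Deviating from 47 to 0 saves 47 dollars but forfeits the deviator's share of the drop in the bonus pool: 0.62 × 47 = 29.14.
So the deviation gain is 47 − 29.14 = 17.86, and the fine must be at least 17.86 dollars to wipe it out.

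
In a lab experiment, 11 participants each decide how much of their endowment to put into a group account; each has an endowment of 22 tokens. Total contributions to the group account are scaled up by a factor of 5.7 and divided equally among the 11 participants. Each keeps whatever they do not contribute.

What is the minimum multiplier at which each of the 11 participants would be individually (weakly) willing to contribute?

A contributed unit returns (multiplier)/11 to its contributor.
This reaches 1 exactly when the multiplier is 11.

11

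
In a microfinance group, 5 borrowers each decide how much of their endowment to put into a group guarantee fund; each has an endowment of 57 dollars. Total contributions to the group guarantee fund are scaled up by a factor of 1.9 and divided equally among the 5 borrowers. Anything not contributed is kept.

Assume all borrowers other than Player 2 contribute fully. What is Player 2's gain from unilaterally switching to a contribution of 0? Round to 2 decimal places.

Switching from a contribution of 57 to 0 lets Player 2 keep an extra 57 dollars, but lowers the group guarantee fund by 57, which costs Player 2 their own share of that drop: 1.9/5 × 57 = 21.66.
Net gain = 57 − 21.66 = 35.34. The private return per contributed unit (0.3800) is below 1, so free-riding is indeed the best response regardless of what the others do.

35.34 dollars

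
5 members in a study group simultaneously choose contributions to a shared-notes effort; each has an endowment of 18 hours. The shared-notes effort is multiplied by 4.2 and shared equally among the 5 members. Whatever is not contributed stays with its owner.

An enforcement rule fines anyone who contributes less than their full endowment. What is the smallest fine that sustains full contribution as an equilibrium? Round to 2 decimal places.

Given the others contribute fully, the best deviation is to contribute 0 (any partial contribution still incurs the fine and gives up units whose private return 0.8400 is below 1).
Deviating from 18 to 0 saves 18 hours but forfeits the deviator's share of the drop in the shared-notes effort: 4.2/5 × 18 = 15.12.
So the deviation gain is 18 − 15.12 = 2.88, and the fine must be at least 2.88 hours to wipe it out.

2.88 hours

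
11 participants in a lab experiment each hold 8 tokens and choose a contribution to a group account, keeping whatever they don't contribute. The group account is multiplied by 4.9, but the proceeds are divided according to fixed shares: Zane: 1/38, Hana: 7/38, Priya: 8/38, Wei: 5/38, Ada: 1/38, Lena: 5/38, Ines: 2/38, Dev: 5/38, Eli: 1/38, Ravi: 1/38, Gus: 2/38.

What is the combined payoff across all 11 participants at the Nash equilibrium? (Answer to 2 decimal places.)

119.20 tokens

A player with share s gets back 4.9·s per unit contributed, so full contribution is dominant for anyone with s > 1/4.9 = 0.2041 and zero contribution is dominant for anyone below.
Only Priya (8/38) clears that bar, contributing 8; the remaining 10 contribute 0. Total contributed: 8.
The group account pays out 4.9 × 8 = 39.20 in total (split across the unequal shares, but the aggregate is all that matters for the group sum).
The 10 free-riders keep 8 each, adding 80. Group total = 80 + 39.20 = 119.20.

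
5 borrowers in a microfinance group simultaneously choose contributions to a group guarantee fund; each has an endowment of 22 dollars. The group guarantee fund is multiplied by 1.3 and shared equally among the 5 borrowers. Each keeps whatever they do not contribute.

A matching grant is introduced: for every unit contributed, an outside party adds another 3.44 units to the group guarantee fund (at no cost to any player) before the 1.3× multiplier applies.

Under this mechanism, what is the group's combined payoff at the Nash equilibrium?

634.92 dollars

With the mechanism, a contributed unit returns 1.3 × 4.44 / 5 = 1.1544 per unit of net cost to the contributor — now above 1 — so contributing fully is weakly dominant for every player.
At the Nash equilibrium everyone contributes 22. Group total payoff = 1.3 × 4.44 × 110 = 634.92.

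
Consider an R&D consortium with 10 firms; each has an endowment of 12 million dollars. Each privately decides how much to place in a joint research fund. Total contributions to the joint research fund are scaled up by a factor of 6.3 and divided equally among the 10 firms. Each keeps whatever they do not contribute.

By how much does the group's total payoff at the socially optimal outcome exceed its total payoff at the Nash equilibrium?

Each contributed unit returns 6.3/10 = 0.6300 to its contributor — below 1 — so contributing 0 is dominant for every player. At the Nash equilibrium everyone keeps their 12, and the group total is 10 × 12 = 120.
Each contributed unit returns 6.300 to the group as a whole (0.6300 to each of 10 players), which exceeds 1, so the social optimum is full contribution: group total = 6.300 × 120 = 756.00.
Efficiency loss = 756.00 − 120 = 636.00.

636.00 million dollars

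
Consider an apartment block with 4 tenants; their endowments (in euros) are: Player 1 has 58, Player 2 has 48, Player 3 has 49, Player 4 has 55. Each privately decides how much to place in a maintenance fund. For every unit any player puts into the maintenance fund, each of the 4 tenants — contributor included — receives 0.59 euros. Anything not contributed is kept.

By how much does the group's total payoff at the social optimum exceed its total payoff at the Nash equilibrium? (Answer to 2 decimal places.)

285.60 euros

The private return per contributed unit is 0.59 < 1 for everyone, so the Nash equilibrium is zero contribution and the group total is Σ E_j = 58 + 48 + 49 + 55 = 210.
Each contributed unit returns 2.360 to the group, so the social optimum is full contribution by everyone: group total = 2.360 × 210 = 495.60.
Efficiency loss = (2.360 − 1) × 210 = 285.60.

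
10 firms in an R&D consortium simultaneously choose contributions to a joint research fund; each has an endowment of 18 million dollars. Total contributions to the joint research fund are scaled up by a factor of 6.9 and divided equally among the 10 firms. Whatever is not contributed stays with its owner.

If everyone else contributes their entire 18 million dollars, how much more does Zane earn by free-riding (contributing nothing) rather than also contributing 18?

Switching from a contribution of 18 to 0 lets Zane keep an extra 18 million dollars, but lowers the joint research fund by 18, which costs Zane their own share of that drop: 6.9/10 × 18 = 12.42.
Net gain = 18 − 12.42 = 5.58. The private return per contributed unit (0.6900) is below 1, so free-riding is indeed the best response regardless of what the others do.

5.58 million dollars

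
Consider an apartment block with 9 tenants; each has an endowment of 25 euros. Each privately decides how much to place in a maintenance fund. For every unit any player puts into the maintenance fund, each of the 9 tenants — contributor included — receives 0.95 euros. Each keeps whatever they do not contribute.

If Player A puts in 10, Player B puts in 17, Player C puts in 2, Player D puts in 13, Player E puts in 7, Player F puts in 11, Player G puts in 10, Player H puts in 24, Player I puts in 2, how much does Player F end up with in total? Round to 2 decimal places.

105.20 euros

Total contributed: 10 + 17 + 2 + 13 + 7 + 11 + 10 + 24 + 2 = 96.
Each receives 0.95 × 96 = 91.20 from the maintenance fund.
Player F keeps 25 − 11 = 14, so Player F's payoff is 14 + 91.20 = 105.20.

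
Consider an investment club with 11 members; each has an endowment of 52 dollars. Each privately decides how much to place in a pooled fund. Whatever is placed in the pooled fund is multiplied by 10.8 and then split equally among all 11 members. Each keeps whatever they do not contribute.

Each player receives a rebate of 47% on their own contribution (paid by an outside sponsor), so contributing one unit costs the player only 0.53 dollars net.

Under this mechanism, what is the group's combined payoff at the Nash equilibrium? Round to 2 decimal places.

With the mechanism, a contributed unit returns (10.8/11) / 0.53 = 1.8525 per unit of net cost to the contributor — now above 1 — so contributing fully is weakly dominant for every player.
At the Nash equilibrium everyone contributes 52. Group total payoff = 11 × (52 × 0.47 + 10.8 × 52) = 6446.44.

6446.44 dollars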